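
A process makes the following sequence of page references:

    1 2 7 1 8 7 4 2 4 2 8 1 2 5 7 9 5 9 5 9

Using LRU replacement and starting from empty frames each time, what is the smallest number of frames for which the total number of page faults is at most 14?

3

f=1: 20 faults
f=2: 15 faults
f=3: 11 faults
f=4: 10 faults
f=5: 8 faults
f=6: 7 faults
f=7: 7 faults
Smallest f with faults ≤ 14 is 3.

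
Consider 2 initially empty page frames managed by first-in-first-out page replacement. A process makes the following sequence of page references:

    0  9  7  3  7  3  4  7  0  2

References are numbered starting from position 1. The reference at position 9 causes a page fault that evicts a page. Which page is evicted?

4

pos 1: 0 → miss, frames {0}
pos 2: 9 → miss, frames {0,9}
pos 3: 7 → miss, evict 0, frames {9,7}
pos 4: 3 → miss, evict 9, frames {7,3}
pos 5: 7 → hit
pos 6: 3 → hit
pos 7: 4 → miss, evict 7, frames {3,4}
pos 8: 7 → miss, evict 3, frames {4,7}
pos 9: 0 → miss, evict 4, frames {7,0}
At position 9, page 4 is evicted.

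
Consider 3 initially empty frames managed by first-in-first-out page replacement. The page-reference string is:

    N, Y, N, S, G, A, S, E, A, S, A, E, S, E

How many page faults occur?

7

N: fault, frames [N]
Y: fault, frames [N, Y]
N: hit
S: fault, frames [N, Y, S]
G: fault, evict N, frames [Y, S, G]
A: fault, evict Y, frames [S, G, A]
S: hit
E: fault, evict S, frames [G, A, E]
A: hit
S: fault, evict G, frames [A, E, S]
A: hit
E: hit
S: hit
E: hit
Page faults: 7.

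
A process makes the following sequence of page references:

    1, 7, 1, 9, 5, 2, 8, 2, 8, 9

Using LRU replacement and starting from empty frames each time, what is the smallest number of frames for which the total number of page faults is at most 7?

f=1: 10 faults
f=2: 7 faults
f=3: 7 faults
f=4: 6 faults
f=5: 6 faults
f=6: 6 faults
Smallest f with faults ≤ 7 is 2.

2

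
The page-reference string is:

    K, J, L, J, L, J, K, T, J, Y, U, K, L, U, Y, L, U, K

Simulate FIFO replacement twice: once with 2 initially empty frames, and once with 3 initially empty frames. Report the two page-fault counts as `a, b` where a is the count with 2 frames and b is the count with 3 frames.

2 frames: F F F . . . F F F F F F F F F F F F → 15 faults.
3 frames: F F F . . . . F . F F F F . F . F F → 11 faults.
11 < 15: adding a frame reduced faults, as is typical.

15, 11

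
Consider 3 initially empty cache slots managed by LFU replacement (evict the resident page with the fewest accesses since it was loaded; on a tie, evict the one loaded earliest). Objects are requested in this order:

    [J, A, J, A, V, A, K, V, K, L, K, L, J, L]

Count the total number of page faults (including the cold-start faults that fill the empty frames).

J: fault, frames [J]
A: fault, frames [J, A]
J: hit
A: hit
V: fault, frames [J, A, V]
A: hit
K: fault, evict V, frames [J, A, K]
V: fault, evict K, frames [J, A, V]
K: fault, evict V, frames [J, A, K]
L: fault, evict K, frames [J, A, L]
K: fault, evict L, frames [J, A, K]
L: fault, evict K, frames [J, A, L]
J: hit
L: hit
Page faults: 9.

9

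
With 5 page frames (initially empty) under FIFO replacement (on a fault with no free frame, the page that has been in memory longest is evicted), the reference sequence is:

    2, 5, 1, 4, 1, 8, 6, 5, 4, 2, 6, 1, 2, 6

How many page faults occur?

2 -> miss, frames {2}
5 -> miss, frames {2,5}
1 -> miss, frames {2,5,1}
4 -> miss, frames {2,5,1,4}
1 -> hit
8 -> miss, frames {2,5,1,4,8}
6 -> miss, evict 2, frames {5,1,4,8,6}
5 -> hit
4 -> hit
2 -> miss, evict 5, frames {1,4,8,6,2}
6 -> hit
1 -> hit
2 -> hit
6 -> hit
Page faults: 7.

7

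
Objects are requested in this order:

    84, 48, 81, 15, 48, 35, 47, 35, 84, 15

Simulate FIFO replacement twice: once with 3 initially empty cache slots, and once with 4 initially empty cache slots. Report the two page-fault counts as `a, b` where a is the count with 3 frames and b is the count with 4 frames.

3 frames: F F F F . F F . F F → 8 faults.
4 frames: F F F F . F F . F . → 7 faults.
7 < 8: adding a frame reduced faults, as is typical.

8, 7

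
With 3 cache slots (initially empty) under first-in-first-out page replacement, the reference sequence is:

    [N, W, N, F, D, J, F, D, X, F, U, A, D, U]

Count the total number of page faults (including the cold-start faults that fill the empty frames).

N -> miss, frames {N}
W -> miss, frames {N,W}
N -> hit
F -> miss, frames {N,W,F}
D -> miss, evict N, frames {W,F,D}
J -> miss, evict W, frames {F,D,J}
F -> hit
D -> hit
X -> miss, evict F, frames {D,J,X}
F -> miss, evict D, frames {J,X,F}
U -> miss, evict J, frames {X,F,U}
A -> miss, evict X, frames {F,U,A}
D -> miss, evict F, frames {U,A,D}
U -> hit
Page faults: 10.

10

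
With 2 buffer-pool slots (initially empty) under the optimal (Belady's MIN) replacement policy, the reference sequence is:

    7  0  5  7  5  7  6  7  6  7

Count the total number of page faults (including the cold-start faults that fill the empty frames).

4

7 -> fault, frames [7]
0 -> fault, frames [7, 0]
5 -> fault, evict 0, frames [7, 5]
7 -> hit
5 -> hit
7 -> hit
6 -> fault, evict 5, frames [7, 6]
7 -> hit
6 -> hit
7 -> hit
Page faults: 4.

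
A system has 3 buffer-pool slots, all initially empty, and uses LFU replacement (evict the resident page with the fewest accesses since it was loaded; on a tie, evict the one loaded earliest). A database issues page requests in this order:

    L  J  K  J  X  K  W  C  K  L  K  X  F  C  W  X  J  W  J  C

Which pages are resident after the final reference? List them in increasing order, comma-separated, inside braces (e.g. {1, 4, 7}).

L → fault, frames (L)
J → fault, frames (L J)
K → fault, frames (L J K)
J → hit
X → fault, evict L, frames (J K X)
K → hit
W → fault, evict X, frames (J K W)
C → fault, evict W, frames (J K C)
K → hit
L → fault, evict C, frames (J K L)
K → hit
X → fault, evict L, frames (J K X)
F → fault, evict X, frames (J K F)
C → fault, evict F, frames (J K C)
W → fault, evict C, frames (J K W)
X → fault, evict W, frames (J K X)
J → hit
W → fault, evict X, frames (J K W)
J → hit
C → fault, evict W, frames (J K C)

{C, J, K}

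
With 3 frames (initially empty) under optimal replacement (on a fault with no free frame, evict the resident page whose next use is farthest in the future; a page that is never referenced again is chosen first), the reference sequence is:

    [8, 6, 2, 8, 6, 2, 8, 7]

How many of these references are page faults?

4

8: miss, frames {8}
6: miss, frames {8,6}
2: miss, frames {8,6,2}
8: hit
6: hit
2: hit
8: hit
7: miss, evict 2, frames {8,6,7}
Page faults: 4.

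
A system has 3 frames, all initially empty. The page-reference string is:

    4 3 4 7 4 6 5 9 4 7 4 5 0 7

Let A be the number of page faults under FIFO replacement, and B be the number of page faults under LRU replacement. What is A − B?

-1

Under FIFO: F F . F . F F F F F . F F . → 10 faults.
Under LRU: F F . F . F F F F F . F F F → 11 faults.
A − B = 10 − 11 = -1.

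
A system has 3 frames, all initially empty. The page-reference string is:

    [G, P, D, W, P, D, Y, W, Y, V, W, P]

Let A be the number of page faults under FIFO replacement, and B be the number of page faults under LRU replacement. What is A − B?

Under FIFO: F F F F . . F . . F . F → 7 faults.
Under LRU: F F F F . . F F . F . F → 8 faults.
A − B = 7 − 8 = -1.

-1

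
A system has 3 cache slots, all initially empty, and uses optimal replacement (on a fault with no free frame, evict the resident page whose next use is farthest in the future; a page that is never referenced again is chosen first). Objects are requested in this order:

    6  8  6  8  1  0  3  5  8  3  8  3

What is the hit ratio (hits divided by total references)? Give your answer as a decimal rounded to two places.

0.50

6 → miss, frames (6)
8 → miss, frames (6 8)
6 → hit
8 → hit
1 → miss, frames (6 8 1)
0 → miss, evict 1, frames (6 8 0)
3 → miss, evict 0, frames (6 8 3)
5 → miss, evict 6, frames (8 3 5)
8 → hit
3 → hit
8 → hit
3 → hit
Hits: 6 of 12 references → 6/12 = 0.5000.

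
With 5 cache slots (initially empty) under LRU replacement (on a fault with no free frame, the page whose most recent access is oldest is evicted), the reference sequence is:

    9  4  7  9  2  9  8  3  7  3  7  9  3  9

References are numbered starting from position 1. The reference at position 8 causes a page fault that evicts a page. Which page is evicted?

pos 1: 9 → fault, frames [9]
pos 2: 4 → fault, frames [9, 4]
pos 3: 7 → fault, frames [9, 4, 7]
pos 4: 9 → hit
pos 5: 2 → fault, frames [4, 7, 9, 2]
pos 6: 9 → hit
pos 7: 8 → fault, frames [4, 7, 2, 9, 8]
pos 8: 3 → fault, evict 4, frames [7, 2, 9, 8, 3]
At position 8, page 4 is evicted.

4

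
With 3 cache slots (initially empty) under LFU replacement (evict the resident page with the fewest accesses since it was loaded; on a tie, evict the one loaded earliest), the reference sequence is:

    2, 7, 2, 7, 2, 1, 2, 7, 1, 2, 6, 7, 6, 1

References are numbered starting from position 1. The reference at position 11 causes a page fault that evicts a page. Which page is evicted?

1

pos 1: 2 -> fault, frames {2}
pos 2: 7 -> fault, frames {2,7}
pos 3: 2 -> hit
pos 4: 7 -> hit
pos 5: 2 -> hit
pos 6: 1 -> fault, frames {2,7,1}
pos 7: 2 -> hit
pos 8: 7 -> hit
pos 9: 1 -> hit
pos 10: 2 -> hit
pos 11: 6 -> fault, evict 1, frames {2,7,6}
At position 11, page 1 is evicted.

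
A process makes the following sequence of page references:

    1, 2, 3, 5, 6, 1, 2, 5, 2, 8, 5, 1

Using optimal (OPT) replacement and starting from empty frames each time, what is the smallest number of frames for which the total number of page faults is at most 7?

f=1: 12 faults
f=2: 9 faults
f=3: 7 faults
f=4: 6 faults
f=5: 6 faults
f=6: 6 faults
Smallest f with faults ≤ 7 is 3.

3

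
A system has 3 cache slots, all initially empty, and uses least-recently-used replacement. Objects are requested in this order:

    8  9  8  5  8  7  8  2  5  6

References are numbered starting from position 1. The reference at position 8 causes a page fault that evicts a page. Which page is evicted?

pos 1: 8 -> miss, frames (8)
pos 2: 9 -> miss, frames (8 9)
pos 3: 8 -> hit
pos 4: 5 -> miss, frames (9 8 5)
pos 5: 8 -> hit
pos 6: 7 -> miss, evict 9, frames (5 8 7)
pos 7: 8 -> hit
pos 8: 2 -> miss, evict 5, frames (7 8 2)
At position 8, page 5 is evicted.

5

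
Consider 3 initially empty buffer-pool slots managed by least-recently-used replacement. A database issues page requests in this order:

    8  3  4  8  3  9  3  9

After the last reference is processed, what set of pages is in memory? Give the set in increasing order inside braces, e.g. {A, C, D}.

{3, 8, 9}

8 -> miss, frames [8]
3 -> miss, frames [8, 3]
4 -> miss, frames [8, 3, 4]
8 -> hit
3 -> hit
9 -> miss, evict 4, frames [8, 3, 9]
3 -> hit
9 -> hit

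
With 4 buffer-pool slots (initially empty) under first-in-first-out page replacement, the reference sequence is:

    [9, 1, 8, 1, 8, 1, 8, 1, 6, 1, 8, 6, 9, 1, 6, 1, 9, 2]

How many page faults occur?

9: miss, frames (9)
1: miss, frames (9 1)
8: miss, frames (9 1 8)
1: hit
8: hit
1: hit
8: hit
1: hit
6: miss, frames (9 1 8 6)
1: hit
8: hit
6: hit
9: hit
1: hit
6: hit
1: hit
9: hit
2: miss, evict 9, frames (1 8 6 2)
Page faults: 5.

5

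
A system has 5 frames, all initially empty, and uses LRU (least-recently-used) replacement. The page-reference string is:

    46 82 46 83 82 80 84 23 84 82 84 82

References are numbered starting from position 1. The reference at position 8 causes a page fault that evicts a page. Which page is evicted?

pos 1: 46 -> fault, frames (46)
pos 2: 82 -> fault, frames (46 82)
pos 3: 46 -> hit
pos 4: 83 -> fault, frames (82 46 83)
pos 5: 82 -> hit
pos 6: 80 -> fault, frames (46 83 82 80)
pos 7: 84 -> fault, frames (46 83 82 80 84)
pos 8: 23 -> fault, evict 46, frames (83 82 80 84 23)
At position 8, page 46 is evicted.

46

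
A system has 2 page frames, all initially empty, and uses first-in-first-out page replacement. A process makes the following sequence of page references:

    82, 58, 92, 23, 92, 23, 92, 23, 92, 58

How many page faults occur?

82 → fault, frames [82]
58 → fault, frames [82, 58]
92 → fault, evict 82, frames [58, 92]
23 → fault, evict 58, frames [92, 23]
92 → hit
23 → hit
92 → hit
23 → hit
92 → hit
58 → fault, evict 92, frames [23, 58]
Page faults: 5.

5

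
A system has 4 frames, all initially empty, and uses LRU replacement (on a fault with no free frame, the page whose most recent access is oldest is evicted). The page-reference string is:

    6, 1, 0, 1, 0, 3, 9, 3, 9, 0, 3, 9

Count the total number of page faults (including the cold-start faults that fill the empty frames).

5

6 → fault, frames {6}
1 → fault, frames {6,1}
0 → fault, frames {6,1,0}
1 → hit
0 → hit
3 → fault, frames {6,1,0,3}
9 → fault, evict 6, frames {1,0,3,9}
3 → hit
9 → hit
0 → hit
3 → hit
9 → hit
Page faults: 5.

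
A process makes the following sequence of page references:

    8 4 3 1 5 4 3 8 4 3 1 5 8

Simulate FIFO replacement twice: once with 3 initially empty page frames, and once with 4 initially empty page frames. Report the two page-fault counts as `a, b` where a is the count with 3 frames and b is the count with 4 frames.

3 frames: F F F F F F F F . . F F . → 10 faults.
4 frames: F F F F F . . F F F F F F → 11 faults.
11 > 10: adding a frame increased faults — Belady's anomaly.

10, 11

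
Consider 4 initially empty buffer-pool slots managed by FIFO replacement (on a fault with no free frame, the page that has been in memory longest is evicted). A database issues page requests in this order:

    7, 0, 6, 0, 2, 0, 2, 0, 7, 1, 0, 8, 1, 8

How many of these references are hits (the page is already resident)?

7 -> miss, frames [7]
0 -> miss, frames [7, 0]
6 -> miss, frames [7, 0, 6]
0 -> hit
2 -> miss, frames [7, 0, 6, 2]
0 -> hit
2 -> hit
0 -> hit
7 -> hit
1 -> miss, evict 7, frames [0, 6, 2, 1]
0 -> hit
8 -> miss, evict 0, frames [6, 2, 1, 8]
1 -> hit
8 -> hit
Hits: 8.

8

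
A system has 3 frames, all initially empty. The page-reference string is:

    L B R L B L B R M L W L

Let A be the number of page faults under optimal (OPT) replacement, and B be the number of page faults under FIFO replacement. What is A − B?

-1

Under OPT: F F F . . . . . F . F . → 5 faults.
Under FIFO: F F F . . . . . F F F . → 6 faults.
A − B = 5 − 6 = -1.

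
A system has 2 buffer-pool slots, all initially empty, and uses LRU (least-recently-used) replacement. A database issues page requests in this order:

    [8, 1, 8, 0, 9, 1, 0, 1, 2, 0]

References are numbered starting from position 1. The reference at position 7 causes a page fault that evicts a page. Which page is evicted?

pos 1: 8: miss, frames (8)
pos 2: 1: miss, frames (8 1)
pos 3: 8: hit
pos 4: 0: miss, evict 1, frames (8 0)
pos 5: 9: miss, evict 8, frames (0 9)
pos 6: 1: miss, evict 0, frames (9 1)
pos 7: 0: miss, evict 9, frames (1 0)
At position 7, page 9 is evicted.

9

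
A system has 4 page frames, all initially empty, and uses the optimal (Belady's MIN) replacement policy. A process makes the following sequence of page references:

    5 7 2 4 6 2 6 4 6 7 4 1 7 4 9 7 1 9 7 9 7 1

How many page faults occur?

5: miss, frames {5}
7: miss, frames {5,7}
2: miss, frames {5,7,2}
4: miss, frames {5,7,2,4}
6: miss, evict 5, frames {7,2,4,6}
2: hit
6: hit
4: hit
6: hit
7: hit
4: hit
1: miss, evict 6, frames {7,2,4,1}
7: hit
4: hit
9: miss, evict 4, frames {7,2,1,9}
7: hit
1: hit
9: hit
7: hit
9: hit
7: hit
1: hit
Page faults: 7.

7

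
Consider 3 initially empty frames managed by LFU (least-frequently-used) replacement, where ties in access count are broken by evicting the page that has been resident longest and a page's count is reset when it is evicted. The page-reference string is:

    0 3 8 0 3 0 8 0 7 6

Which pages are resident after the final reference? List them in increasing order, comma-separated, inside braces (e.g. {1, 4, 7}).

{0, 6, 8}

0: miss, frames {0}
3: miss, frames {0,3}
8: miss, frames {0,3,8}
0: hit
3: hit
0: hit
8: hit
0: hit
7: miss, evict 3, frames {0,8,7}
6: miss, evict 7, frames {0,8,6}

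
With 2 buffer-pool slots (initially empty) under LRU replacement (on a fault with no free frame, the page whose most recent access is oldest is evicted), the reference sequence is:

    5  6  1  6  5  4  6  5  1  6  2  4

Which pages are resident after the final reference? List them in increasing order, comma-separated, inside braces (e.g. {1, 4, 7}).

5 -> miss, frames {5}
6 -> miss, frames {5,6}
1 -> miss, evict 5, frames {6,1}
6 -> hit
5 -> miss, evict 1, frames {6,5}
4 -> miss, evict 6, frames {5,4}
6 -> miss, evict 5, frames {4,6}
5 -> miss, evict 4, frames {6,5}
1 -> miss, evict 6, frames {5,1}
6 -> miss, evict 5, frames {1,6}
2 -> miss, evict 1, frames {6,2}
4 -> miss, evict 6, frames {2,4}

{2, 4}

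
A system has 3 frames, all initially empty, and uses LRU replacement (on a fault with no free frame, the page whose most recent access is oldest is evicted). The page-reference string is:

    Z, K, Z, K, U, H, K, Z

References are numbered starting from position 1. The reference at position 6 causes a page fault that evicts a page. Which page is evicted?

pos 1: Z → miss, frames {Z}
pos 2: K → miss, frames {Z,K}
pos 3: Z → hit
pos 4: K → hit
pos 5: U → miss, frames {Z,K,U}
pos 6: H → miss, evict Z, frames {K,U,H}
At position 6, page Z is evicted.

Z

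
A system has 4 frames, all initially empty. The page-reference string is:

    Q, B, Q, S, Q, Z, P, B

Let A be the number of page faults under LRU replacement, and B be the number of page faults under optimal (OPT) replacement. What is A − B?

1

Under LRU: F F . F . F F F → 6 faults.
Under OPT: F F . F . F F . → 5 faults.
A − B = 6 − 5 = 1.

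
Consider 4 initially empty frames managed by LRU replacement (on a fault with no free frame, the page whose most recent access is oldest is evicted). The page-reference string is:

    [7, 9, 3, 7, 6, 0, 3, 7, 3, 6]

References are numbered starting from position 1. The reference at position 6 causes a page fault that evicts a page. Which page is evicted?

pos 1: 7: fault, frames [7]
pos 2: 9: fault, frames [7, 9]
pos 3: 3: fault, frames [7, 9, 3]
pos 4: 7: hit
pos 5: 6: fault, frames [9, 3, 7, 6]
pos 6: 0: fault, evict 9, frames [3, 7, 6, 0]
At position 6, page 9 is evicted.

9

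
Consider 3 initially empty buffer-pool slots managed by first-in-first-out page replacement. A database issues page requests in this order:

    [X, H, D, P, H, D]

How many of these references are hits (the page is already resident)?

2

X -> miss, frames {X}
H -> miss, frames {X,H}
D -> miss, frames {X,H,D}
P -> miss, evict X, frames {H,D,P}
H -> hit
D -> hit
Hits: 2.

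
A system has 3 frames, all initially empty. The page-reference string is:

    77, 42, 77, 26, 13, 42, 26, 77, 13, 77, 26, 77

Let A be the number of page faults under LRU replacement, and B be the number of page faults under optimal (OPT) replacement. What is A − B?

Under LRU: F F . F F F . F F . . . → 7 faults.
Under OPT: F F . F F . . F . . . . → 5 faults.
A − B = 7 − 5 = 2.

2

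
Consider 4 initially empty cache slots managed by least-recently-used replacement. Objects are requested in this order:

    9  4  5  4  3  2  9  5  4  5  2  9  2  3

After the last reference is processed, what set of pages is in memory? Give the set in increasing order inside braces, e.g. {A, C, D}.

{2, 3, 5, 9}

9 → miss, frames (9)
4 → miss, frames (9 4)
5 → miss, frames (9 4 5)
4 → hit
3 → miss, frames (9 5 4 3)
2 → miss, evict 9, frames (5 4 3 2)
9 → miss, evict 5, frames (4 3 2 9)
5 → miss, evict 4, frames (3 2 9 5)
4 → miss, evict 3, frames (2 9 5 4)
5 → hit
2 → hit
9 → hit
2 → hit
3 → miss, evict 4, frames (5 9 2 3)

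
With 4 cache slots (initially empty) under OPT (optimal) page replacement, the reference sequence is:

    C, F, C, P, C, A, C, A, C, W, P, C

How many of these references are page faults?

5

C -> miss, frames (C)
F -> miss, frames (C F)
C -> hit
P -> miss, frames (C F P)
C -> hit
A -> miss, frames (C F P A)
C -> hit
A -> hit
C -> hit
W -> miss, evict A, frames (C F P W)
P -> hit
C -> hit
Page faults: 5.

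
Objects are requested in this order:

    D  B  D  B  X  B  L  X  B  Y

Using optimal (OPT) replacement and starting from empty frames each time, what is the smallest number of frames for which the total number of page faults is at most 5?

f=1: 10 faults
f=2: 6 faults
f=3: 5 faults
f=4: 5 faults
f=5: 5 faults
Smallest f with faults ≤ 5 is 3.

3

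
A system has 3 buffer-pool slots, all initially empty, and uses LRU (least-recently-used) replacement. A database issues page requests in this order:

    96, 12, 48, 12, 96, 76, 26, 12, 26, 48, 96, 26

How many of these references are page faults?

8

96 → fault, frames (96)
12 → fault, frames (96 12)
48 → fault, frames (96 12 48)
12 → hit
96 → hit
76 → fault, evict 48, frames (12 96 76)
26 → fault, evict 12, frames (96 76 26)
12 → fault, evict 96, frames (76 26 12)
26 → hit
48 → fault, evict 76, frames (12 26 48)
96 → fault, evict 12, frames (26 48 96)
26 → hit
Page faults: 8.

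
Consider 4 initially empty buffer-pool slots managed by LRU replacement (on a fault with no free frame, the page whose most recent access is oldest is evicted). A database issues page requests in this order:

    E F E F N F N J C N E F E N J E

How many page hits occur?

8

E → miss, frames {E}
F → miss, frames {E,F}
E → hit
F → hit
N → miss, frames {E,F,N}
F → hit
N → hit
J → miss, frames {E,F,N,J}
C → miss, evict E, frames {F,N,J,C}
N → hit
E → miss, evict F, frames {J,C,N,E}
F → miss, evict J, frames {C,N,E,F}
E → hit
N → hit
J → miss, evict C, frames {F,E,N,J}
E → hit
Hits: 8.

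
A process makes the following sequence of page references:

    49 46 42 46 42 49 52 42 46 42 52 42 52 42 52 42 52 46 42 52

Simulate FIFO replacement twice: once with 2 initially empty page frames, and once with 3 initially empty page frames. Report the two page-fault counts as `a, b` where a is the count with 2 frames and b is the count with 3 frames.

11, 4

2 frames: F F F . . F F F F . F F . . . . . F . F → 11 faults.
3 frames: F F F . . . F . . . . . . . . . . . . . → 4 faults.
4 < 11: adding a frame reduced faults, as is typical.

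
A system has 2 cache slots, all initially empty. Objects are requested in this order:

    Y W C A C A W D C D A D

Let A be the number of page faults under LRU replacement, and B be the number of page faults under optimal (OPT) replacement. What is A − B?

Under LRU: F F F F . . F F F . F . → 8 faults.
Under OPT: F F F F . . F F . . F . → 7 faults.
A − B = 8 − 7 = 1.

1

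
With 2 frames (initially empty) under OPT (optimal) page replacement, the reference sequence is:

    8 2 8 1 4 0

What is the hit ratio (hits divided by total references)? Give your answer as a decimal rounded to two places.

8: miss, frames {8}
2: miss, frames {8,2}
8: hit
1: miss, evict 2, frames {8,1}
4: miss, evict 1, frames {8,4}
0: miss, evict 4, frames {8,0}
Hits: 1 of 6 references → 1/6 = 0.1667.

0.17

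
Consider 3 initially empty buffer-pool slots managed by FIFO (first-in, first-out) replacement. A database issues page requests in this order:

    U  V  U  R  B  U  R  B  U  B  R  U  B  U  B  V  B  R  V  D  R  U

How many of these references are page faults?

9

U → fault, frames [U]
V → fault, frames [U, V]
U → hit
R → fault, frames [U, V, R]
B → fault, evict U, frames [V, R, B]
U → fault, evict V, frames [R, B, U]
R → hit
B → hit
U → hit
B → hit
R → hit
U → hit
B → hit
U → hit
B → hit
V → fault, evict R, frames [B, U, V]
B → hit
R → fault, evict B, frames [U, V, R]
V → hit
D → fault, evict U, frames [V, R, D]
R → hit
U → fault, evict V, frames [R, D, U]
Page faults: 9.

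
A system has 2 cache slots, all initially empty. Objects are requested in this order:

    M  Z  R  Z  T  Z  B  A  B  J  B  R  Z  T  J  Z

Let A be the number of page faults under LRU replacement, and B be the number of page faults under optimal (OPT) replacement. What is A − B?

Under LRU: F F F . F . F F . F . F F F F F → 12 faults.
Under OPT: F F F . F . F F . F . F F F . F → 11 faults.
A − B = 12 − 11 = 1.

1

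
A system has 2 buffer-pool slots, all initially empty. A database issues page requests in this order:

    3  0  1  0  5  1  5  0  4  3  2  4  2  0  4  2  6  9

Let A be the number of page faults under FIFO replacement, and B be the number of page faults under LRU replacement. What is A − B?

-2

Under FIFO: F F F . F . . F F F F F . F . F F F → 13 faults.
Under LRU: F F F . F F . F F F F F . F F F F F → 15 faults.
A − B = 13 − 15 = -2.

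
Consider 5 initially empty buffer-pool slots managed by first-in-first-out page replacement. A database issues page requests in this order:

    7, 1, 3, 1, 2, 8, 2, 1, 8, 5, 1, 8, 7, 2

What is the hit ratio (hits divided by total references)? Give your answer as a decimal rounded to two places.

7: fault, frames (7)
1: fault, frames (7 1)
3: fault, frames (7 1 3)
1: hit
2: fault, frames (7 1 3 2)
8: fault, frames (7 1 3 2 8)
2: hit
1: hit
8: hit
5: fault, evict 7, frames (1 3 2 8 5)
1: hit
8: hit
7: fault, evict 1, frames (3 2 8 5 7)
2: hit
Hits: 7 of 14 references → 7/14 = 0.5000.

0.50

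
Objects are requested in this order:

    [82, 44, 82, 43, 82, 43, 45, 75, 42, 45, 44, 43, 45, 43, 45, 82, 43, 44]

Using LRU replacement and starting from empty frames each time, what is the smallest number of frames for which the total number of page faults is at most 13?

f=1: 18 faults
f=2: 13 faults
f=3: 10 faults
f=4: 9 faults
f=5: 8 faults
f=6: 6 faults
Smallest f with faults ≤ 13 is 2.

2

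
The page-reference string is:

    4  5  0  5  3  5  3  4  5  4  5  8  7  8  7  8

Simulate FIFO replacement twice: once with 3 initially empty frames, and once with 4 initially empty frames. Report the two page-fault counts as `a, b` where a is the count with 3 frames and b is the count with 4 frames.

3 frames: F F F . F . . F F . . F F . . . → 8 faults.
4 frames: F F F . F . . . . . . F F . . . → 6 faults.
6 < 8: adding a frame reduced faults, as is typical.

8, 6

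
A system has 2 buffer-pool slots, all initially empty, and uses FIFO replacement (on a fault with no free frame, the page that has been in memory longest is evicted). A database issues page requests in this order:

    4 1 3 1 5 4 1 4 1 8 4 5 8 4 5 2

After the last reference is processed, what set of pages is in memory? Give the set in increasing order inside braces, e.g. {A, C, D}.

{2, 5}

4 → fault, frames (4)
1 → fault, frames (4 1)
3 → fault, evict 4, frames (1 3)
1 → hit
5 → fault, evict 1, frames (3 5)
4 → fault, evict 3, frames (5 4)
1 → fault, evict 5, frames (4 1)
4 → hit
1 → hit
8 → fault, evict 4, frames (1 8)
4 → fault, evict 1, frames (8 4)
5 → fault, evict 8, frames (4 5)
8 → fault, evict 4, frames (5 8)
4 → fault, evict 5, frames (8 4)
5 → fault, evict 8, frames (4 5)
2 → fault, evict 4, frames (5 2)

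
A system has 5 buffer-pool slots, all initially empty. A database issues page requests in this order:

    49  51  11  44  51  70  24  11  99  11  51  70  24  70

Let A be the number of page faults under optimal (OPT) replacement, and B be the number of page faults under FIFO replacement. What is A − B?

Under OPT: F F F F . F F . F . . . . . → 7 faults.
Under FIFO: F F F F . F F . F . F . . . → 8 faults.
A − B = 7 − 8 = -1.

-1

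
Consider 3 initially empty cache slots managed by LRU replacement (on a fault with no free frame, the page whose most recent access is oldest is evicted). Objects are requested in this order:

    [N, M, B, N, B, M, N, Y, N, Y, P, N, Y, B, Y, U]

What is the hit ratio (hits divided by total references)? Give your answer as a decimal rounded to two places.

N -> miss, frames [N]
M -> miss, frames [N, M]
B -> miss, frames [N, M, B]
N -> hit
B -> hit
M -> hit
N -> hit
Y -> miss, evict B, frames [M, N, Y]
N -> hit
Y -> hit
P -> miss, evict M, frames [N, Y, P]
N -> hit
Y -> hit
B -> miss, evict P, frames [N, Y, B]
Y -> hit
U -> miss, evict N, frames [B, Y, U]
Hits: 9 of 16 references → 9/16 = 0.5625.

0.56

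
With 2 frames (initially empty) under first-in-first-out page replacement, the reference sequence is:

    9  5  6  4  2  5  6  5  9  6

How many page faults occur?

9: fault, frames [9]
5: fault, frames [9, 5]
6: fault, evict 9, frames [5, 6]
4: fault, evict 5, frames [6, 4]
2: fault, evict 6, frames [4, 2]
5: fault, evict 4, frames [2, 5]
6: fault, evict 2, frames [5, 6]
5: hit
9: fault, evict 5, frames [6, 9]
6: hit
Page faults: 8.

8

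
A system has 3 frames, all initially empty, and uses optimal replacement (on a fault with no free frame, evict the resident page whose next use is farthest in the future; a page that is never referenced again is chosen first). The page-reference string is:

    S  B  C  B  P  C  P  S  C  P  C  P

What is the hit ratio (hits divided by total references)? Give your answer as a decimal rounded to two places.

0.67

S -> fault, frames [S]
B -> fault, frames [S, B]
C -> fault, frames [S, B, C]
B -> hit
P -> fault, evict B, frames [S, C, P]
C -> hit
P -> hit
S -> hit
C -> hit
P -> hit
C -> hit
P -> hit
Hits: 8 of 12 references → 8/12 = 0.6667.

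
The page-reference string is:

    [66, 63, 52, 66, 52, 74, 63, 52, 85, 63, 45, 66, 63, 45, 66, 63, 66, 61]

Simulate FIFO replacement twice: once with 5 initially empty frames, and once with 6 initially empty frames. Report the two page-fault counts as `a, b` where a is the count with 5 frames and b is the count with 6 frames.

5 frames: F F F . . F . . F . F F F . . . . F → 9 faults.
6 frames: F F F . . F . . F . F . . . . . . F → 7 faults.
7 < 9: adding a frame reduced faults, as is typical.

9, 7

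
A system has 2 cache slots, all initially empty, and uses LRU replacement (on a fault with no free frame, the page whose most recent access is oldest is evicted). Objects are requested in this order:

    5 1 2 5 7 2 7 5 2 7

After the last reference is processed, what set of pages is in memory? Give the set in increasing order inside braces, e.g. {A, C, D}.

{2, 7}

5: miss, frames {5}
1: miss, frames {5,1}
2: miss, evict 5, frames {1,2}
5: miss, evict 1, frames {2,5}
7: miss, evict 2, frames {5,7}
2: miss, evict 5, frames {7,2}
7: hit
5: miss, evict 2, frames {7,5}
2: miss, evict 7, frames {5,2}
7: miss, evict 5, frames {2,7}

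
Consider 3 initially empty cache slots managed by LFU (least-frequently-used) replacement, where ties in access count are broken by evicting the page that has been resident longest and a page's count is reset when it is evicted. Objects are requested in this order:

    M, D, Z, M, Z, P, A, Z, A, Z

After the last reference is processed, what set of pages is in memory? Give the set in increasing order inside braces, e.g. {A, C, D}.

M → miss, frames (M)
D → miss, frames (M D)
Z → miss, frames (M D Z)
M → hit
Z → hit
P → miss, evict D, frames (M Z P)
A → miss, evict P, frames (M Z A)
Z → hit
A → hit
Z → hit

{A, M, Z}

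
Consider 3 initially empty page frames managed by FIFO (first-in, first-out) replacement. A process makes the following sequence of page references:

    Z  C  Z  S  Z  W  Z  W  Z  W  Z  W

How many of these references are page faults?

5

Z → fault, frames {Z}
C → fault, frames {Z,C}
Z → hit
S → fault, frames {Z,C,S}
Z → hit
W → fault, evict Z, frames {C,S,W}
Z → fault, evict C, frames {S,W,Z}
W → hit
Z → hit
W → hit
Z → hit
W → hit
Page faults: 5.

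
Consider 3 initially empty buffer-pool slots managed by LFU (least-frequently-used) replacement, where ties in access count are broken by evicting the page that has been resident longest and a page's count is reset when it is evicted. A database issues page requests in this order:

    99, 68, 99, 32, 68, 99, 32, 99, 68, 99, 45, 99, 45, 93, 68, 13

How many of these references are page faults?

6

99 → fault, frames [99]
68 → fault, frames [99, 68]
99 → hit
32 → fault, frames [99, 68, 32]
68 → hit
99 → hit
32 → hit
99 → hit
68 → hit
99 → hit
45 → fault, evict 32, frames [99, 68, 45]
99 → hit
45 → hit
93 → fault, evict 45, frames [99, 68, 93]
68 → hit
13 → fault, evict 93, frames [99, 68, 13]
Page faults: 6.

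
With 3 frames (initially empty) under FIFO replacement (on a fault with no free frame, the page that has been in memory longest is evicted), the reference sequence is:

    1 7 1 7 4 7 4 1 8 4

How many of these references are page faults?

4

1 -> fault, frames (1)
7 -> fault, frames (1 7)
1 -> hit
7 -> hit
4 -> fault, frames (1 7 4)
7 -> hit
4 -> hit
1 -> hit
8 -> fault, evict 1, frames (7 4 8)
4 -> hit
Page faults: 4.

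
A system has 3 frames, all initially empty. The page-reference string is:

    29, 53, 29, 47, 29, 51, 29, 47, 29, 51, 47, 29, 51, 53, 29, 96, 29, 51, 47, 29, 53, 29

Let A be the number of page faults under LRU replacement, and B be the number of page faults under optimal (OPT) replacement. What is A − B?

Under LRU: F F . F . F . . . . . . . F . F . F F . F . → 9 faults.
Under OPT: F F . F . F . . . . . . . F . F . . F . F . → 8 faults.
A − B = 9 − 8 = 1.

1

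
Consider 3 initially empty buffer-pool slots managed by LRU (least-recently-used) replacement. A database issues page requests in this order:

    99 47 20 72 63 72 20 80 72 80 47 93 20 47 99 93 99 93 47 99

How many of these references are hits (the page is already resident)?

9

99: fault, frames (99)
47: fault, frames (99 47)
20: fault, frames (99 47 20)
72: fault, evict 99, frames (47 20 72)
63: fault, evict 47, frames (20 72 63)
72: hit
20: hit
80: fault, evict 63, frames (72 20 80)
72: hit
80: hit
47: fault, evict 20, frames (72 80 47)
93: fault, evict 72, frames (80 47 93)
20: fault, evict 80, frames (47 93 20)
47: hit
99: fault, evict 93, frames (20 47 99)
93: fault, evict 20, frames (47 99 93)
99: hit
93: hit
47: hit
99: hit
Hits: 9.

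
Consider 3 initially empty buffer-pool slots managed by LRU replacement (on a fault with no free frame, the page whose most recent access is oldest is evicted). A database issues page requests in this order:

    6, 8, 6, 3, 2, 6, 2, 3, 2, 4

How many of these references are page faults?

5

6: miss, frames {6}
8: miss, frames {6,8}
6: hit
3: miss, frames {8,6,3}
2: miss, evict 8, frames {6,3,2}
6: hit
2: hit
3: hit
2: hit
4: miss, evict 6, frames {3,2,4}
Page faults: 5.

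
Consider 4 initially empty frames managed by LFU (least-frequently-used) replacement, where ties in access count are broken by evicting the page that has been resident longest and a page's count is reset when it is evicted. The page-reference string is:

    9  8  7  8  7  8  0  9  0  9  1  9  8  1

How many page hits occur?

9

9 → fault, frames (9)
8 → fault, frames (9 8)
7 → fault, frames (9 8 7)
8 → hit
7 → hit
8 → hit
0 → fault, frames (9 8 7 0)
9 → hit
0 → hit
9 → hit
1 → fault, evict 7, frames (9 8 0 1)
9 → hit
8 → hit
1 → hit
Hits: 9.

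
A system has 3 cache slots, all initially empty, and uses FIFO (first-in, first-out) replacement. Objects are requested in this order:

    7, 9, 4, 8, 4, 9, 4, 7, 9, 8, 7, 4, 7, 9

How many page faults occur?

7

7: fault, frames [7]
9: fault, frames [7, 9]
4: fault, frames [7, 9, 4]
8: fault, evict 7, frames [9, 4, 8]
4: hit
9: hit
4: hit
7: fault, evict 9, frames [4, 8, 7]
9: fault, evict 4, frames [8, 7, 9]
8: hit
7: hit
4: fault, evict 8, frames [7, 9, 4]
7: hit
9: hit
Page faults: 7.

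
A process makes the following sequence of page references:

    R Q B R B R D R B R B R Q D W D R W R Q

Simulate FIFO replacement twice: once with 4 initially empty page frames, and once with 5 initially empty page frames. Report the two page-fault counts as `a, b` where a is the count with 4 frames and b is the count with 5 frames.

7, 5

4 frames: F F F . . . F . . . . . . . F . F . . F → 7 faults.
5 frames: F F F . . . F . . . . . . . F . . . . . → 5 faults.
5 < 7: adding a frame reduced faults, as is typical.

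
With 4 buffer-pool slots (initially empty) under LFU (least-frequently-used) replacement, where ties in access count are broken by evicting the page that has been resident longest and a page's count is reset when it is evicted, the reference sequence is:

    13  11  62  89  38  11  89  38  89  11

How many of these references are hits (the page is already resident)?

13 -> fault, frames (13)
11 -> fault, frames (13 11)
62 -> fault, frames (13 11 62)
89 -> fault, frames (13 11 62 89)
38 -> fault, evict 13, frames (11 62 89 38)
11 -> hit
89 -> hit
38 -> hit
89 -> hit
11 -> hit
Hits: 5.

5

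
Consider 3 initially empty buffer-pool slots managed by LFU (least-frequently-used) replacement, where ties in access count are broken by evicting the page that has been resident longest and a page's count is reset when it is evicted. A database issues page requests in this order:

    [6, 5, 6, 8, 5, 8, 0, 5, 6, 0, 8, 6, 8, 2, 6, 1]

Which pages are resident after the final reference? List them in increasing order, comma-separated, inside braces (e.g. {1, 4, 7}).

{1, 5, 8}

6 → miss, frames [6]
5 → miss, frames [6, 5]
6 → hit
8 → miss, frames [6, 5, 8]
5 → hit
8 → hit
0 → miss, evict 6, frames [5, 8, 0]
5 → hit
6 → miss, evict 0, frames [5, 8, 6]
0 → miss, evict 6, frames [5, 8, 0]
8 → hit
6 → miss, evict 0, frames [5, 8, 6]
8 → hit
2 → miss, evict 6, frames [5, 8, 2]
6 → miss, evict 2, frames [5, 8, 6]
1 → miss, evict 6, frames [5, 8, 1]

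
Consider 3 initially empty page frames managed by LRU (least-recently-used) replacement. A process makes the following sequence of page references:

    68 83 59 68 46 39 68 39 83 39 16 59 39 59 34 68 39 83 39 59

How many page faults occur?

13

68: fault, frames (68)
83: fault, frames (68 83)
59: fault, frames (68 83 59)
68: hit
46: fault, evict 83, frames (59 68 46)
39: fault, evict 59, frames (68 46 39)
68: hit
39: hit
83: fault, evict 46, frames (68 39 83)
39: hit
16: fault, evict 68, frames (83 39 16)
59: fault, evict 83, frames (39 16 59)
39: hit
59: hit
34: fault, evict 16, frames (39 59 34)
68: fault, evict 39, frames (59 34 68)
39: fault, evict 59, frames (34 68 39)
83: fault, evict 34, frames (68 39 83)
39: hit
59: fault, evict 68, frames (83 39 59)
Page faults: 13.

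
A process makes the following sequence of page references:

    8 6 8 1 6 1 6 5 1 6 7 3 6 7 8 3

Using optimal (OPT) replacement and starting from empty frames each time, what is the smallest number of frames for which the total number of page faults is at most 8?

3

f=1: 16 faults
f=2: 9 faults
f=3: 7 faults
f=4: 6 faults
f=5: 6 faults
f=6: 6 faults
Smallest f with faults ≤ 8 is 3.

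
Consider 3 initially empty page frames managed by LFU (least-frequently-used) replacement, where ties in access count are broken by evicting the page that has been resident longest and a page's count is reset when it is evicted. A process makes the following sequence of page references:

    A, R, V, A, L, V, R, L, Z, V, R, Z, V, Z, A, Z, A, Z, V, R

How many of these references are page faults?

10

A → fault, frames (A)
R → fault, frames (A R)
V → fault, frames (A R V)
A → hit
L → fault, evict R, frames (A V L)
V → hit
R → fault, evict L, frames (A V R)
L → fault, evict R, frames (A V L)
Z → fault, evict L, frames (A V Z)
V → hit
R → fault, evict Z, frames (A V R)
Z → fault, evict R, frames (A V Z)
V → hit
Z → hit
A → hit
Z → hit
A → hit
Z → hit
V → hit
R → fault, evict A, frames (V Z R)
Page faults: 10.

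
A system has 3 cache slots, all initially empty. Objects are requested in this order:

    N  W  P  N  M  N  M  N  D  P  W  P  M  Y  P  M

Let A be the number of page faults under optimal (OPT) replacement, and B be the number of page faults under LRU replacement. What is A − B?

Under OPT: F F F . F . . . F . F . . F . . → 7 faults.
Under LRU: F F F . F . . . F F F . F F . . → 9 faults.
A − B = 7 − 9 = -2.

-2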